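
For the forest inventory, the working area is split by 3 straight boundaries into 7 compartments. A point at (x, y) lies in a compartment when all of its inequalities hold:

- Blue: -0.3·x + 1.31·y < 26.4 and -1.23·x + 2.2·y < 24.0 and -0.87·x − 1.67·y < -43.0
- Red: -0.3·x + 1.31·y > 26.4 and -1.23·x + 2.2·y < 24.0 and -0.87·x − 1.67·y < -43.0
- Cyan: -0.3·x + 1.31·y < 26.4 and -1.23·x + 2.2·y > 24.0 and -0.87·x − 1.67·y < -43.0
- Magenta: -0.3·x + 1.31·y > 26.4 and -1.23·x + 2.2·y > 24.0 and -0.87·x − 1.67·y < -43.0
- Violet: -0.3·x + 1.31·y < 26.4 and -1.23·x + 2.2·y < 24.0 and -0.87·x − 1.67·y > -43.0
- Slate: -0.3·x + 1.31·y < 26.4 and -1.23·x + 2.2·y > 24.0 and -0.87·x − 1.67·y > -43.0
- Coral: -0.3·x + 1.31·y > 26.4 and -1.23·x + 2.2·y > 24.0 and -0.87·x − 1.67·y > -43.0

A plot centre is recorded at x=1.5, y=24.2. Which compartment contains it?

Coral

-0.3·1.5 + 1.31·24.2 = 31.252, which is > 26.4
-1.23·1.5 + 2.2·24.2 = 51.395, which is > 24.0
-0.87·1.5 − 1.67·24.2 = -41.719, which is > -43.0
This sign pattern matches Coral.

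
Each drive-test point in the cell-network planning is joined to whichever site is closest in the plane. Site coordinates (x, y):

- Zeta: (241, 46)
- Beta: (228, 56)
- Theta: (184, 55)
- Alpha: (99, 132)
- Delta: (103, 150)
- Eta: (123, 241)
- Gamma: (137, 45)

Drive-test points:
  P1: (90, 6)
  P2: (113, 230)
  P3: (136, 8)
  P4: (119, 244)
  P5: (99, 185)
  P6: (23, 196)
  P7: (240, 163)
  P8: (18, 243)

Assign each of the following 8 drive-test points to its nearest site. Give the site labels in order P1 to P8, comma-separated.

P1 → Gamma (d²=3730.00)
P2 → Eta (d²=221.00)
P3 → Gamma (d²=1370.00)
P4 → Eta (d²=25.00)
P5 → Delta (d²=1241.00)
P6 → Delta (d²=8516.00)
P7 → Beta (d²=11593.00)
P8 → Eta (d²=11029.00)

Gamma, Eta, Gamma, Eta, Delta, Delta, Beta, Eta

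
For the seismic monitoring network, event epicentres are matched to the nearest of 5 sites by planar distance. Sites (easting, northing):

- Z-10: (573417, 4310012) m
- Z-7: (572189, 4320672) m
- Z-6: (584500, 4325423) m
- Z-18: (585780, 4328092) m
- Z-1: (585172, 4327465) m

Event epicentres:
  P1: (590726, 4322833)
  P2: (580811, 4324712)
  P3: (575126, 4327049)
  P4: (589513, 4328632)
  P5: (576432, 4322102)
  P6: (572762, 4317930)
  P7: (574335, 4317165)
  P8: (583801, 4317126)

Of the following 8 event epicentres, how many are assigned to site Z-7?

P1 → Z-6
P2 → Z-6
P3 → Z-7
P4 → Z-18
P5 → Z-7
P6 → Z-7
P7 → Z-7
P8 → Z-6
4 of the 8 go to Z-7.

4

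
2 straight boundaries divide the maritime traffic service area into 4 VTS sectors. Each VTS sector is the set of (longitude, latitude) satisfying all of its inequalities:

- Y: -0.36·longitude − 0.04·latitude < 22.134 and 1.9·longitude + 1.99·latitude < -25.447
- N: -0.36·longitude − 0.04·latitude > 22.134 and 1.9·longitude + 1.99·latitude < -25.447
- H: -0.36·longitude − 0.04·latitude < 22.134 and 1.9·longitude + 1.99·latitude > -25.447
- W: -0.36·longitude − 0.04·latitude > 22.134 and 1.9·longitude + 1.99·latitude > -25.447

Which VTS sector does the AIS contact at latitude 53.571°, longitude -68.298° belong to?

W

-0.36·-68.298 − 0.04·53.571 = 22.444, which is > 22.134
1.9·-68.298 + 1.99·53.571 = -23.160, which is > -25.447
This sign pattern matches W.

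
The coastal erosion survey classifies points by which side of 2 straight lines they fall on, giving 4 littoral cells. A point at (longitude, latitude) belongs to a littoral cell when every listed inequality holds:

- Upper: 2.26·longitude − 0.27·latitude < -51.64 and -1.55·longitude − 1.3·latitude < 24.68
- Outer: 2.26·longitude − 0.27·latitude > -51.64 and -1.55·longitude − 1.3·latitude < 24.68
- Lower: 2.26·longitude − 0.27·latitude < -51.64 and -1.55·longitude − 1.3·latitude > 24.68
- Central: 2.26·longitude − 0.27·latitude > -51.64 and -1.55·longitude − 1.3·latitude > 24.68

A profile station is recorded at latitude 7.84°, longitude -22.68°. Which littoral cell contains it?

Lower

2.26·-22.68 − 0.27·7.84 = -53.374, which is < -51.64
-1.55·-22.68 − 1.3·7.84 = 24.962, which is > 24.68
This sign pattern matches Lower.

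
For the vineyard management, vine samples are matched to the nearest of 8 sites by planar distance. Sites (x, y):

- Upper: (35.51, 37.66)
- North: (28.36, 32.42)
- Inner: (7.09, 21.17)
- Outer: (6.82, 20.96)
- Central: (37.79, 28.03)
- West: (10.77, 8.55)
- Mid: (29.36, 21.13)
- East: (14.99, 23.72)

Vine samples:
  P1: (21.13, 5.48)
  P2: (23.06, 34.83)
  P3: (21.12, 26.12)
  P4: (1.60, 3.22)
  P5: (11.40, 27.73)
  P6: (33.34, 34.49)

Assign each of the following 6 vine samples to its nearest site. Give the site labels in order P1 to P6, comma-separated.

P1 → West (d²=116.75)
P2 → North (d²=33.90)
P3 → East (d²=43.34)
P4 → West (d²=112.50)
P5 → East (d²=28.97)
P6 → Upper (d²=14.76)

West, North, East, West, East, Upper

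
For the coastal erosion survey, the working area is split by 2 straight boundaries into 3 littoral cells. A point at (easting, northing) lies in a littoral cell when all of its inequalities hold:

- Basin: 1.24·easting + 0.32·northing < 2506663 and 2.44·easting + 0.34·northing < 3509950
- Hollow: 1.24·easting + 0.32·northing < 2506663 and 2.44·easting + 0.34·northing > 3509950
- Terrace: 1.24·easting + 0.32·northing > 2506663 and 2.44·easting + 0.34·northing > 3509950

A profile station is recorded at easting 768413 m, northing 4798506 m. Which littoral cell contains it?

1.24·768413 + 0.32·4798506 = 2488354.040, which is < 2506663
2.44·768413 + 0.34·4798506 = 3506419.760, which is < 3509950
This sign pattern matches Basin.

Basin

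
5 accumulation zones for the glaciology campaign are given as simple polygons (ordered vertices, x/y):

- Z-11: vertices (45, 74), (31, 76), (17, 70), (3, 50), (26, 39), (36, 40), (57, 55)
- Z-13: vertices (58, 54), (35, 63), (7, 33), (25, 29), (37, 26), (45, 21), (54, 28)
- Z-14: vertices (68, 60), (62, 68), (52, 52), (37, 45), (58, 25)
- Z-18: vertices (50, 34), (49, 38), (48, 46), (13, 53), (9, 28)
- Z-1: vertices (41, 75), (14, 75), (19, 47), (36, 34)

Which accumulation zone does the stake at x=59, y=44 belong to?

Cast a ray rightward from (59, 44). For each polygon, the edges (by vertex number in listed order) whose endpoints lie on opposite sides of y = 44, where each meets that height, and whether that is right or left of the point:
Z-11: 4–5 at x≈15.5 (left), 6–7 at x≈41.6 (left) → 0 crossings.
Z-13: 2–3 at x≈17.3 (left), 7–1 at x≈56.5 (left) → 0 crossings.
Z-14: 4–5 at x≈38.0 (left), 5–1 at x≈63.4 (right) → 1 crossing.
Z-18: 2–3 at x≈48.2 (left), 4–5 at x≈11.6 (left) → 0 crossings.
Z-1: 3–4 at x≈22.9 (left), 4–1 at x≈37.2 (left) → 0 crossings.
Only Z-14 has an odd count, so the point is inside Z-14.

Z-14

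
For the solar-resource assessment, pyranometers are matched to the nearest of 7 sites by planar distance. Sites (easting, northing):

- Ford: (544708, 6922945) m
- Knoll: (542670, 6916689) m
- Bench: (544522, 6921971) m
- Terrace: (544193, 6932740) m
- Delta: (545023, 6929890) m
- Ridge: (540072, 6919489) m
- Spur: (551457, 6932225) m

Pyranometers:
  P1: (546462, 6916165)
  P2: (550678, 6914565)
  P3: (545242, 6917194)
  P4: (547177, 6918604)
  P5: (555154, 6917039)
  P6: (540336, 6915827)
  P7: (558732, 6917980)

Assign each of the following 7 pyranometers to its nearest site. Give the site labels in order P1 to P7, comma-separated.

P1 → Knoll (d²=14653840.00)
P2 → Knoll (d²=68639440.00)
P3 → Knoll (d²=6870209.00)
P4 → Bench (d²=18385714.00)
P5 → Bench (d²=137364048.00)
P6 → Knoll (d²=6190600.00)
P7 → Bench (d²=217852181.00)

Knoll, Knoll, Knoll, Bench, Bench, Knoll, Bench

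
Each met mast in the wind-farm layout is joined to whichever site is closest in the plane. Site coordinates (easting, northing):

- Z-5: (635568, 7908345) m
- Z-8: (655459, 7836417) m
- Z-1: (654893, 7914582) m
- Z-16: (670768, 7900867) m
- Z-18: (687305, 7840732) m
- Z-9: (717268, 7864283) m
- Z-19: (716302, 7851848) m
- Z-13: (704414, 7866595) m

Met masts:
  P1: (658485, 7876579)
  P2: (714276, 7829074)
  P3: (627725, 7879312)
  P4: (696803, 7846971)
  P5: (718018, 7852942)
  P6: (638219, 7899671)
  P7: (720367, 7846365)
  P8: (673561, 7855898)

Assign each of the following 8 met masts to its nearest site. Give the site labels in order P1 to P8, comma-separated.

Z-16, Z-19, Z-5, Z-18, Z-19, Z-5, Z-19, Z-18

P1 → Z-16 (d²=740779033.00)
P2 → Z-19 (d²=522759752.00)
P3 → Z-5 (d²=904427738.00)
P4 → Z-18 (d²=129137125.00)
P5 → Z-19 (d²=4141492.00)
P6 → Z-5 (d²=82266077.00)
P7 → Z-19 (d²=46587514.00)
P8 → Z-18 (d²=418905092.00)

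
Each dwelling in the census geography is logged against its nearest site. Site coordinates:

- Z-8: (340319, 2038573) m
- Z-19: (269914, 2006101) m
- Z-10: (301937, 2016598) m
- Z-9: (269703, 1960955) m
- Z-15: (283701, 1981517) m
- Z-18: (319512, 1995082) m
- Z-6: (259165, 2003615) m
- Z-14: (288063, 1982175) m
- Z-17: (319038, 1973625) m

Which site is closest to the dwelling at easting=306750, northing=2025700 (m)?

Z-10

Squared distances to each site:
Z-8: 1292591890.000; Z-19: 1741011697.000; Z-10: 106011373.000; Z-9: 5564395234.000; Z-15: 2483393890.000; Z-18: 1100330568.000; Z-6: 2752079450.000; Z-14: 2243629594.000; Z-17: 2862800569.000.
Minimum at Z-10.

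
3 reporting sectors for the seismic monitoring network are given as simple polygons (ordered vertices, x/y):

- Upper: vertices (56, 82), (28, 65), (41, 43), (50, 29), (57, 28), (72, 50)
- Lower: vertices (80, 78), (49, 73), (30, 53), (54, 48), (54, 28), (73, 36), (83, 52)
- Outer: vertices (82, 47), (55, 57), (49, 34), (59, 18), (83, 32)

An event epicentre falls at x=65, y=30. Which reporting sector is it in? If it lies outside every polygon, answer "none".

Cast a ray rightward from (65, 30). For each polygon, the edges (by vertex number in listed order) whose endpoints lie on opposite sides of y = 30, where each meets that height, and whether that is right or left of the point:
Upper: 3–4 at x≈49.4 (left), 5–6 at x≈58.4 (left) → 0 crossings.
Lower: 4–5 at x≈54.0 (left), 5–6 at x≈58.8 (left) → 0 crossings.
Outer: 3–4 at x≈51.5 (left), 4–5 at x≈79.6 (right) → 1 crossing.
Only Outer has an odd count, so the point is inside Outer.

Outer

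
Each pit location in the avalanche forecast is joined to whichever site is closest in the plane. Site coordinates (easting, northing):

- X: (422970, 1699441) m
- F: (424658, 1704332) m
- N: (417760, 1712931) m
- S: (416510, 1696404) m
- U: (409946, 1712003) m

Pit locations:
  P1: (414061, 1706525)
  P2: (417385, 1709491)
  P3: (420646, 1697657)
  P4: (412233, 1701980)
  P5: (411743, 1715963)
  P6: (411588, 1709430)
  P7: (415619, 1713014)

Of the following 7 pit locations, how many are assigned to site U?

3

P1 → U
P2 → N
P3 → X
P4 → S
P5 → U
P6 → U
P7 → N
3 of the 7 go to U.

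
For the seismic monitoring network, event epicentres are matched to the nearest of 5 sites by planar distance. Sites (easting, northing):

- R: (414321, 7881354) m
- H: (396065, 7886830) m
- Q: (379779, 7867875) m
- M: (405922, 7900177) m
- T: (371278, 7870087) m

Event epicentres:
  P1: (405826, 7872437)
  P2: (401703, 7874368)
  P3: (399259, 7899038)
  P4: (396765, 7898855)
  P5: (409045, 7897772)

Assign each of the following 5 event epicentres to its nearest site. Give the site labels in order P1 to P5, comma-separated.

P1 → R (d²=151677914.00)
P2 → H (d²=187088488.00)
P3 → M (d²=45692890.00)
P4 → M (d²=85598333.00)
P5 → M (d²=15537154.00)

R, H, M, M, M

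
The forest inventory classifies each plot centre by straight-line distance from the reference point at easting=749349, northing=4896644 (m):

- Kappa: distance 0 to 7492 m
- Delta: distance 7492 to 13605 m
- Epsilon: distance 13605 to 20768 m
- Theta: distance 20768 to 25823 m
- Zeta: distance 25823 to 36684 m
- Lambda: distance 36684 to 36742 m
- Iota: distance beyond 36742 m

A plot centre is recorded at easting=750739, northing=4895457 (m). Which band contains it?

Kappa

Distance = √((750739−749349)² + (4895457−4896644)²) = √(1932100.000 + 1408969.000) = 1827.859 m.
0 ≤ 1827.859 < 7492 → Kappa.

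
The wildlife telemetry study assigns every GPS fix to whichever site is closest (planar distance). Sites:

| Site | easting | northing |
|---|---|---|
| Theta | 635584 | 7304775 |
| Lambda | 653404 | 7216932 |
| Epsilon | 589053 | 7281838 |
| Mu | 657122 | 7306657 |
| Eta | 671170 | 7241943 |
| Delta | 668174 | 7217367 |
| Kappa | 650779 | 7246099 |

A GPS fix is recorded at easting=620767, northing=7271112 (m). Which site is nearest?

Squared distances to each site:
Theta: 1352741058.000; Lambda: 4000646169.000; Epsilon: 1120824872.000; Mu: 2585133050.000; Eta: 3391292970.000; Delta: 5135948674.000; Kappa: 1526370313.000.
Minimum at Epsilon.

Epsilon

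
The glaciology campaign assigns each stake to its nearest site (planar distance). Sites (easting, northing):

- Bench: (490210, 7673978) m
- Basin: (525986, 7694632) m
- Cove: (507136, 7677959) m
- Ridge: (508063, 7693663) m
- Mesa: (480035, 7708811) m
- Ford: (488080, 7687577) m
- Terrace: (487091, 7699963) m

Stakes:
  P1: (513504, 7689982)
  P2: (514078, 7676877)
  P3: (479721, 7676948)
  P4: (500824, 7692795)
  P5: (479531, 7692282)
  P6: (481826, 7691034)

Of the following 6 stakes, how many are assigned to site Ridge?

P1 → Ridge
P2 → Cove
P3 → Bench
P4 → Ridge
P5 → Ford
P6 → Ford
2 of the 6 go to Ridge.

2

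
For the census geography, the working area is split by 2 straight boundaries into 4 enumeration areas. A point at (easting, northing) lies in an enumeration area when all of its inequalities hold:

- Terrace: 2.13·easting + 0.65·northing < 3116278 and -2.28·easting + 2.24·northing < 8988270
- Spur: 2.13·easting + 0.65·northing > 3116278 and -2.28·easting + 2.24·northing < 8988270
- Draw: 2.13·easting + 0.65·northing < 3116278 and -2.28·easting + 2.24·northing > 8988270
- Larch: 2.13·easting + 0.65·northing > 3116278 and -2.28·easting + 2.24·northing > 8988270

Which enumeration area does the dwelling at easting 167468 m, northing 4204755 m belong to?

2.13·167468 + 0.65·4204755 = 3089797.590, which is < 3116278
-2.28·167468 + 2.24·4204755 = 9036824.160, which is > 8988270
This sign pattern matches Draw.

Draw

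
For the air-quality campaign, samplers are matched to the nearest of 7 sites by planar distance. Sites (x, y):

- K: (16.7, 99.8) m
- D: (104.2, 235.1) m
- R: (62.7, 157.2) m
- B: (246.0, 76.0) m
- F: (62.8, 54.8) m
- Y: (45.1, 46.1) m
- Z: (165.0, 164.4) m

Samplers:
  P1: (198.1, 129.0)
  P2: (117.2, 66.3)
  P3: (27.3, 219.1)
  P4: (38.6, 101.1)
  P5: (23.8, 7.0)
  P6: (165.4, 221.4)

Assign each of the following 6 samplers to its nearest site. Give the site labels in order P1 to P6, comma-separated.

Z, F, R, K, Y, Z

P1 → Z (d²=2348.77)
P2 → F (d²=3091.61)
P3 → R (d²=5084.77)
P4 → K (d²=481.30)
P5 → Y (d²=1982.50)
P6 → Z (d²=3249.16)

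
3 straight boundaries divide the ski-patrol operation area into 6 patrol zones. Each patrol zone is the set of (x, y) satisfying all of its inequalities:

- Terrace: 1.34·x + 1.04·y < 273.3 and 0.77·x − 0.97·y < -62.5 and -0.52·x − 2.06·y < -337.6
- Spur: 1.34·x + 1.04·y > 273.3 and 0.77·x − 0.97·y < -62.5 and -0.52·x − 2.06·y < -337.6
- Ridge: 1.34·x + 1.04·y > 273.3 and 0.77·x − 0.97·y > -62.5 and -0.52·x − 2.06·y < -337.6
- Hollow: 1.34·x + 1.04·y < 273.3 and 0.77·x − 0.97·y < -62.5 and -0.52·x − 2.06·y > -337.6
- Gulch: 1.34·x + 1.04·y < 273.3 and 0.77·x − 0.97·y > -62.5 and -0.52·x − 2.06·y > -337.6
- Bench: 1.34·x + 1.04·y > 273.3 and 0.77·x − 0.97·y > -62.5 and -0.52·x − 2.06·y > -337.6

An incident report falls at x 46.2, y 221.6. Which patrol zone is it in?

Spur

1.34·46.2 + 1.04·221.6 = 292.372, which is > 273.3
0.77·46.2 − 0.97·221.6 = -179.378, which is < -62.5
-0.52·46.2 − 2.06·221.6 = -480.520, which is < -337.6
This sign pattern matches Spur.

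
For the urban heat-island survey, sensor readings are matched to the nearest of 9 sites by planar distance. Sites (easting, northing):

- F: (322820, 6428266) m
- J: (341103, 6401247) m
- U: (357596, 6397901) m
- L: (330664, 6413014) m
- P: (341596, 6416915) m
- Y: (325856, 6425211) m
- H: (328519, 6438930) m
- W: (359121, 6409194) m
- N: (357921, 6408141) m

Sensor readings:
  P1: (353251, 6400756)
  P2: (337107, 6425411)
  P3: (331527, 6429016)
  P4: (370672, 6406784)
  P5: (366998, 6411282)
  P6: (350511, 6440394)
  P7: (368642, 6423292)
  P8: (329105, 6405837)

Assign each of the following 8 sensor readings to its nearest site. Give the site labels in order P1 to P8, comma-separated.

P1 → U (d²=27030050.00)
P2 → P (d²=92333137.00)
P3 → Y (d²=46638266.00)
P4 → W (d²=139233701.00)
P5 → W (d²=66406873.00)
P6 → H (d²=485791360.00)
P7 → W (d²=289403045.00)
P8 → L (d²=53939810.00)

U, P, Y, W, W, H, W, L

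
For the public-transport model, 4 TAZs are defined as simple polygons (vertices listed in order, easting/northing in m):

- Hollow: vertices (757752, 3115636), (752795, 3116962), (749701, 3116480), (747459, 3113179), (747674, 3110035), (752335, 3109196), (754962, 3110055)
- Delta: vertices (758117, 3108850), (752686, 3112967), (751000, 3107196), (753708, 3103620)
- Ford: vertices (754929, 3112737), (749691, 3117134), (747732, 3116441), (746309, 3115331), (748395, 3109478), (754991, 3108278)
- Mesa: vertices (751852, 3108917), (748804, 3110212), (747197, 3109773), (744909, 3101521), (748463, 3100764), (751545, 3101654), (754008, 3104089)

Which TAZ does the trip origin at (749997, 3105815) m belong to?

Mesa

Cast a ray rightward from (749997, 3105815). For each polygon, the edges (by vertex number in listed order) whose endpoints lie on opposite sides of northing = 3105815, where each meets that height, and whether that is right or left of the point:
Hollow: no edge straddles that height → 0 crossings.
Delta: 3–4 at easting≈752045.8 (right), 4–1 at easting≈755558.4 (right) → 2 crossings.
Ford: no edge straddles that height → 0 crossings.
Mesa: 3–4 at easting≈746099.6 (left), 7–1 at easting≈753237.2 (right) → 1 crossing.
Only Mesa has an odd count, so the point is inside Mesa.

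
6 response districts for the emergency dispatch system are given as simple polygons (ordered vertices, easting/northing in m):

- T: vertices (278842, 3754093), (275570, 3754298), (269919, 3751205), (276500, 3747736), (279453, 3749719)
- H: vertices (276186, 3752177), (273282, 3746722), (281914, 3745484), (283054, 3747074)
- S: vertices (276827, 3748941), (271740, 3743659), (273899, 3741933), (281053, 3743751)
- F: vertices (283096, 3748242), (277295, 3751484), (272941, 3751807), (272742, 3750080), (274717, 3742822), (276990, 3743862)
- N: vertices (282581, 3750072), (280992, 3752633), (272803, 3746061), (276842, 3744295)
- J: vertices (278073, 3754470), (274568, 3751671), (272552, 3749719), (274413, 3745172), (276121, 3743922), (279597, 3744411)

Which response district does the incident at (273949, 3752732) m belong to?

T

Cast a ray rightward from (273949, 3752732). For each polygon, the edges (by vertex number in listed order) whose endpoints lie on opposite sides of northing = 3752732, where each meets that height, and whether that is right or left of the point:
T: 2–3 at easting≈272708.9 (left), 5–1 at easting≈279032.1 (right) → 1 crossing.
H: no edge straddles that height → 0 crossings.
S: no edge straddles that height → 0 crossings.
F: no edge straddles that height → 0 crossings.
N: no edge straddles that height → 0 crossings.
J: 1–2 at easting≈275896.6 (right), 6–1 at easting≈278336.3 (right) → 2 crossings.
Only T has an odd count, so the point is inside T.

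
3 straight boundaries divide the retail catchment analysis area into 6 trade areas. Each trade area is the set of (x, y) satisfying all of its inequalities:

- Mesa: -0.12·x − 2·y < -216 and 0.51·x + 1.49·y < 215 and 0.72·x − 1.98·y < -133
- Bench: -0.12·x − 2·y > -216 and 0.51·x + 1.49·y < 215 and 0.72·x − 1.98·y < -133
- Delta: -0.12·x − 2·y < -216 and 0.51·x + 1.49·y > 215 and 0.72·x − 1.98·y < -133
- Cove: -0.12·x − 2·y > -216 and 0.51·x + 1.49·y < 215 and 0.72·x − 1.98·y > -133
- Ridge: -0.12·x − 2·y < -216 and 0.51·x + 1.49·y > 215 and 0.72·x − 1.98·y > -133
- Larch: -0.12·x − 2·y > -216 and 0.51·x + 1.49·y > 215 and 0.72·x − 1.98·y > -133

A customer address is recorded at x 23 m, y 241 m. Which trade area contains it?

Delta

-0.12·23 − 2·241 = -484.760, which is < -216
0.51·23 + 1.49·241 = 370.820, which is > 215
0.72·23 − 1.98·241 = -460.620, which is < -133
This sign pattern matches Delta.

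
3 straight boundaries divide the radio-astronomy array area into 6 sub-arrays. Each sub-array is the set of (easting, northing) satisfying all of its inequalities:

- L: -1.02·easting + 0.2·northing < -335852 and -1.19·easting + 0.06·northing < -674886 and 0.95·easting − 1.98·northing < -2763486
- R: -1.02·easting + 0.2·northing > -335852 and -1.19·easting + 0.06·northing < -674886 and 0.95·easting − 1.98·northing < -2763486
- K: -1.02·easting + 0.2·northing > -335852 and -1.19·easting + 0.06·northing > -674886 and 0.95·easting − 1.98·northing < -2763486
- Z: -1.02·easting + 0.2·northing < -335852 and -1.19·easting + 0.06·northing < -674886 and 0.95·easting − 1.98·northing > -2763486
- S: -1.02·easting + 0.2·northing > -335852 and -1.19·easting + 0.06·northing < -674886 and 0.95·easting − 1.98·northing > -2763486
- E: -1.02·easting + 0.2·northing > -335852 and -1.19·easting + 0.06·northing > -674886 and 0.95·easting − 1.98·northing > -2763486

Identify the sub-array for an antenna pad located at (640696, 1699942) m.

-1.02·640696 + 0.2·1699942 = -313521.520, which is > -335852
-1.19·640696 + 0.06·1699942 = -660431.720, which is > -674886
0.95·640696 − 1.98·1699942 = -2757223.960, which is > -2763486
This sign pattern matches E.

E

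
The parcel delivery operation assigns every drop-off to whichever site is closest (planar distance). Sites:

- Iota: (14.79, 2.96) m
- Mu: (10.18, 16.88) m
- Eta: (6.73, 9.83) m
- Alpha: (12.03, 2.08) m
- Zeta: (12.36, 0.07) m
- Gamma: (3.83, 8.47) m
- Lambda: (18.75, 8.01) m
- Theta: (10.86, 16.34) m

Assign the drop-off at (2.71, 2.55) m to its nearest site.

Squared distances to each site:
Iota: 146.094; Mu: 261.150; Eta: 69.159; Alpha: 87.083; Zeta: 99.273; Gamma: 36.301; Lambda: 287.093; Theta: 256.587.
Minimum at Gamma.

Gamma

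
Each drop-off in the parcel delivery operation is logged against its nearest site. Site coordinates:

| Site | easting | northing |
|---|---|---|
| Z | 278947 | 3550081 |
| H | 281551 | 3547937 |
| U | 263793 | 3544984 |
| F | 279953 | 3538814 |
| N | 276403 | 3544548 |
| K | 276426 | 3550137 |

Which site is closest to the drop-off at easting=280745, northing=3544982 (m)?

Squared distances to each site:
Z: 29232605.000; H: 9381661.000; U: 287370308.000; F: 38671488.000; N: 19041320.000; K: 45227786.000.
Minimum at H.

H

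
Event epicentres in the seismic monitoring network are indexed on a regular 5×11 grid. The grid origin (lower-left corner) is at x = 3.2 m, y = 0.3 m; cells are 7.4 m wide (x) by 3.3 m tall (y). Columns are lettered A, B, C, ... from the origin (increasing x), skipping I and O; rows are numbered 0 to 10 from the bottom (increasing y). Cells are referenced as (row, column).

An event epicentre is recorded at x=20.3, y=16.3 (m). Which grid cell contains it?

(4, C)

Column index: ⌊(20.3 − 3.2) / 7.4⌋ = ⌊2.311⌋ = 2 → column C
Row offset from origin: ⌊(16.3 − 0.3) / 3.3⌋ = ⌊4.848⌋ = 4 → row 4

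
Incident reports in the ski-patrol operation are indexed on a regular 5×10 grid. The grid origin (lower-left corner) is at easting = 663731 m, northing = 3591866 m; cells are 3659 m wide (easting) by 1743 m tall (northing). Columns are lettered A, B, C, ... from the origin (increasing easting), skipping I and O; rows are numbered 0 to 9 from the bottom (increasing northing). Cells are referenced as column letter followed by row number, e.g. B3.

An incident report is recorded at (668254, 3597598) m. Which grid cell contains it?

Column index: ⌊(668254 − 663731) / 3659⌋ = ⌊1.236⌋ = 1 → column B
Row offset from origin: ⌊(3597598 − 3591866) / 1743⌋ = ⌊3.289⌋ = 3 → row 3

B3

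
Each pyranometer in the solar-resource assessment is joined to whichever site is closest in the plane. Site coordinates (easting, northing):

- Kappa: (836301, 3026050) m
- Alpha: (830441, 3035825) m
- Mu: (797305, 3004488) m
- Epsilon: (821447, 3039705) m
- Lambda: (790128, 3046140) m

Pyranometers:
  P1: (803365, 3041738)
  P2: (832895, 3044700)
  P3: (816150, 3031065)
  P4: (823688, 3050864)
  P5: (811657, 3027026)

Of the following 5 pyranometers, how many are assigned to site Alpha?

1

P1 → Lambda
P2 → Alpha
P3 → Epsilon
P4 → Epsilon
P5 → Epsilon
1 of the 5 goes to Alpha.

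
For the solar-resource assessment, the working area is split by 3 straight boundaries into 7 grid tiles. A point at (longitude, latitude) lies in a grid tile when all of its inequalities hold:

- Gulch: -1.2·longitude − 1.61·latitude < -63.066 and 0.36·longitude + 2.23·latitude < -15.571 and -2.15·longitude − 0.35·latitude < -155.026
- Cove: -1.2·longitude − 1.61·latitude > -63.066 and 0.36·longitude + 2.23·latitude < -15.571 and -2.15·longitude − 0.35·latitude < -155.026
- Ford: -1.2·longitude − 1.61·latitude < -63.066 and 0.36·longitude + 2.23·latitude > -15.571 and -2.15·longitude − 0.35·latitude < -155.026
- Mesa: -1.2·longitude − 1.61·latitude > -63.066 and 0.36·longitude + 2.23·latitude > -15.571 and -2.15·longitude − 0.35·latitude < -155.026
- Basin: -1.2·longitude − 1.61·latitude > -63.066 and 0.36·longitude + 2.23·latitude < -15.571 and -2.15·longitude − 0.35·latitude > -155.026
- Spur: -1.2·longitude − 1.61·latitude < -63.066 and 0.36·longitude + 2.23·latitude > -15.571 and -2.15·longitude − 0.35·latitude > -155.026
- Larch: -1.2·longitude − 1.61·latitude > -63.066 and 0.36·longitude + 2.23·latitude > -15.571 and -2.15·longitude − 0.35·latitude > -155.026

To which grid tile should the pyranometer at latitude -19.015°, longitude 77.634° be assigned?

Mesa

-1.2·77.634 − 1.61·-19.015 = -62.547, which is > -63.066
0.36·77.634 + 2.23·-19.015 = -14.455, which is > -15.571
-2.15·77.634 − 0.35·-19.015 = -160.258, which is < -155.026
This sign pattern matches Mesa.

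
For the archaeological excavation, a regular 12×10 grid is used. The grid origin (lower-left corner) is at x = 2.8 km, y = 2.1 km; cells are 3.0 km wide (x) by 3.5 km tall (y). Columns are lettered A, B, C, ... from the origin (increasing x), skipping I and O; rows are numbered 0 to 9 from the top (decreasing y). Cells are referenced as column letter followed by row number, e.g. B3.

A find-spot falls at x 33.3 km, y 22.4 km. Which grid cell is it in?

L4

Column index: ⌊(33.3 − 2.8) / 3.0⌋ = ⌊10.167⌋ = 10 → column L
Row offset from origin: ⌊(22.4 − 2.1) / 3.5⌋ = ⌊5.800⌋ = 5 → row 4 (counted from top)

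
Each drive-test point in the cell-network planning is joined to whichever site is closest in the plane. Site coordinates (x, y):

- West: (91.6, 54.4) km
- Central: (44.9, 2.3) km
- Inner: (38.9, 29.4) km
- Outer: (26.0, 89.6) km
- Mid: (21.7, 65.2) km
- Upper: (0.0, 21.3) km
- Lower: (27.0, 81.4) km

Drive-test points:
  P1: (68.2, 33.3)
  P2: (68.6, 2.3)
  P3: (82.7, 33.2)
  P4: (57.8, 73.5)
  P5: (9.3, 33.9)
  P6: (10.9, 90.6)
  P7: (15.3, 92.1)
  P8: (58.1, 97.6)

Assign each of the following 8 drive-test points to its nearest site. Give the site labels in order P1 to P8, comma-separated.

P1 → Inner (d²=873.70)
P2 → Central (d²=561.69)
P3 → West (d²=528.65)
P4 → Lower (d²=1011.05)
P5 → Upper (d²=245.25)
P6 → Outer (d²=229.01)
P7 → Outer (d²=120.74)
P8 → Outer (d²=1094.41)

Inner, Central, West, Lower, Upper, Outer, Outer, Outer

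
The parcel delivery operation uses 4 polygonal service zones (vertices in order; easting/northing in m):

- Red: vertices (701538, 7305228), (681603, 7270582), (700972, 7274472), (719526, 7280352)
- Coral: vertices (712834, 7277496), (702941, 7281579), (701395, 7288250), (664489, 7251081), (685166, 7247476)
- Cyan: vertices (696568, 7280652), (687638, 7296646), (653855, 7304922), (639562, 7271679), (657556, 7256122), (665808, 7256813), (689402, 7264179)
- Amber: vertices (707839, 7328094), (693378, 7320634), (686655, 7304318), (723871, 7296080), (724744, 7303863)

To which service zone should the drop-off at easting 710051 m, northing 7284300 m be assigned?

Red

Cast a ray rightward from (710051, 7284300). For each polygon, the edges (by vertex number in listed order) whose endpoints lie on opposite sides of northing = 7284300, where each meets that height, and whether that is right or left of the point:
Red: 1–2 at easting≈689496.2 (left), 4–1 at easting≈716671.2 (right) → 1 crossing.
Coral: 2–3 at easting≈702310.4 (left), 3–4 at easting≈697472.9 (left) → 0 crossings.
Cyan: 1–2 at easting≈694531.2 (left), 3–4 at easting≈644988.5 (left) → 0 crossings.
Amber: no edge straddles that height → 0 crossings.
Only Red has an odd count, so the point is inside Red.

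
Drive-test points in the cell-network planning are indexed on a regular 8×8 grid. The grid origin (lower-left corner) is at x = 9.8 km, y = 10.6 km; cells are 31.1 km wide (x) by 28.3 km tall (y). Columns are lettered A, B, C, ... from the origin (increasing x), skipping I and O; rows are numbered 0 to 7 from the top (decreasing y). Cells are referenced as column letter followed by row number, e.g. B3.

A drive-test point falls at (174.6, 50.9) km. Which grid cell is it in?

Column index: ⌊(174.6 − 9.8) / 31.1⌋ = ⌊5.299⌋ = 5 → column F
Row offset from origin: ⌊(50.9 − 10.6) / 28.3⌋ = ⌊1.424⌋ = 1 → row 6 (counted from top)

F6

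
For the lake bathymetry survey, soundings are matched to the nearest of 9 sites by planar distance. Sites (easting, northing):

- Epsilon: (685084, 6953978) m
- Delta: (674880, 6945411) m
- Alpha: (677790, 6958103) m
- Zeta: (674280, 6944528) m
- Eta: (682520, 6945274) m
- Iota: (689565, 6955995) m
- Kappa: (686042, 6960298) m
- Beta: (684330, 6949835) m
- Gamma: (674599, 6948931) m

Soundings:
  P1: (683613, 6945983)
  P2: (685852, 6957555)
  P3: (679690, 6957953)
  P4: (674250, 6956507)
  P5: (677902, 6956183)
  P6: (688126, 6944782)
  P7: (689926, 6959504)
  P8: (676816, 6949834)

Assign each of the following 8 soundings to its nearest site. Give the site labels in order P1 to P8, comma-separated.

Eta, Kappa, Alpha, Alpha, Alpha, Eta, Iota, Gamma

P1 → Eta (d²=1697330.00)
P2 → Kappa (d²=7560149.00)
P3 → Alpha (d²=3632500.00)
P4 → Alpha (d²=15078816.00)
P5 → Alpha (d²=3698944.00)
P6 → Eta (d²=31669300.00)
P7 → Iota (d²=12443402.00)
P8 → Gamma (d²=5730498.00)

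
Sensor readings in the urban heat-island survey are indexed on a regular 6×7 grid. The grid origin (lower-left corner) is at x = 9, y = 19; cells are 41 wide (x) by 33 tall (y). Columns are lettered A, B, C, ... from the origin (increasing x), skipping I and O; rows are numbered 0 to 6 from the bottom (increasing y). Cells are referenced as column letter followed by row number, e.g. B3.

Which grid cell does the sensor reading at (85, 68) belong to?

B1

Column index: ⌊(85 − 9) / 41⌋ = ⌊1.854⌋ = 1 → column B
Row offset from origin: ⌊(68 − 19) / 33⌋ = ⌊1.485⌋ = 1 → row 1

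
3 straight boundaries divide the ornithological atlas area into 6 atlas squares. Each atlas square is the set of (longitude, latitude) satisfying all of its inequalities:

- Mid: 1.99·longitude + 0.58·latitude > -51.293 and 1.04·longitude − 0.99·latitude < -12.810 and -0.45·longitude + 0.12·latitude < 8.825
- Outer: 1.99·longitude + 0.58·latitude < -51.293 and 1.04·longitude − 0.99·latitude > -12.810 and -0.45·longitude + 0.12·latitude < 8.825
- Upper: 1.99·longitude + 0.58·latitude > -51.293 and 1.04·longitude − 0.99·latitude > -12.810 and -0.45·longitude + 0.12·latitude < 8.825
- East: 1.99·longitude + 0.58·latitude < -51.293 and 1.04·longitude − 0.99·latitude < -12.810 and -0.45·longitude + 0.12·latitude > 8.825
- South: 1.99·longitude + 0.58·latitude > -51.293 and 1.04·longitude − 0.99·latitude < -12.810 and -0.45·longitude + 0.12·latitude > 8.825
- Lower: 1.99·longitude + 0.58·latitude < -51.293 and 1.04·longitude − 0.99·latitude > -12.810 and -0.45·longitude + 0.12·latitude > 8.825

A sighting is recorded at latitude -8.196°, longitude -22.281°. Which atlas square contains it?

1.99·-22.281 + 0.58·-8.196 = -49.093, which is > -51.293
1.04·-22.281 − 0.99·-8.196 = -15.058, which is < -12.810
-0.45·-22.281 + 0.12·-8.196 = 9.043, which is > 8.825
This sign pattern matches South.

South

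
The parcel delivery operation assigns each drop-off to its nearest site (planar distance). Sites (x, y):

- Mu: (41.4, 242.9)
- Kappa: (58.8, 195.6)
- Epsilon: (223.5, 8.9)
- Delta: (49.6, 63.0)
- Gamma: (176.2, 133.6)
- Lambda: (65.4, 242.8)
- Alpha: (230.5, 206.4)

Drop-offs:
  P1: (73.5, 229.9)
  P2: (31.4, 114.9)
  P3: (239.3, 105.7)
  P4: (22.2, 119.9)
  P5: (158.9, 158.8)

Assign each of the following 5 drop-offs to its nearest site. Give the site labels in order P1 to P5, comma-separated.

Lambda, Delta, Gamma, Delta, Gamma

P1 → Lambda (d²=232.02)
P2 → Delta (d²=3024.85)
P3 → Gamma (d²=4760.02)
P4 → Delta (d²=3988.37)
P5 → Gamma (d²=934.33)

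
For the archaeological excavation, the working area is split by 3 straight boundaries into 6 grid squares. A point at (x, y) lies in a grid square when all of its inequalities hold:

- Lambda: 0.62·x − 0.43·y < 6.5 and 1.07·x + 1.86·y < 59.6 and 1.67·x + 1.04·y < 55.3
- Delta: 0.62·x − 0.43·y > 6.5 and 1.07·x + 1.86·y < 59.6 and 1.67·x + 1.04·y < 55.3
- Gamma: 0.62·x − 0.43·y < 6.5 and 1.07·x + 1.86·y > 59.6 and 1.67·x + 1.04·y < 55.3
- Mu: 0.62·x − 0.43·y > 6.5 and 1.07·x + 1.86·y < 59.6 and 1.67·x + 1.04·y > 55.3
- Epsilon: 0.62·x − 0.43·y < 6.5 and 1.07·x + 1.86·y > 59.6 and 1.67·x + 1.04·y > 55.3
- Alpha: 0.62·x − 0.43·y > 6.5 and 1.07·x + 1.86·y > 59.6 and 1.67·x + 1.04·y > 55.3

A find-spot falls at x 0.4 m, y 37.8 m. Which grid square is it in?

0.62·0.4 − 0.43·37.8 = -16.006, which is < 6.5
1.07·0.4 + 1.86·37.8 = 70.736, which is > 59.6
1.67·0.4 + 1.04·37.8 = 39.980, which is < 55.3
This sign pattern matches Gamma.

Gamma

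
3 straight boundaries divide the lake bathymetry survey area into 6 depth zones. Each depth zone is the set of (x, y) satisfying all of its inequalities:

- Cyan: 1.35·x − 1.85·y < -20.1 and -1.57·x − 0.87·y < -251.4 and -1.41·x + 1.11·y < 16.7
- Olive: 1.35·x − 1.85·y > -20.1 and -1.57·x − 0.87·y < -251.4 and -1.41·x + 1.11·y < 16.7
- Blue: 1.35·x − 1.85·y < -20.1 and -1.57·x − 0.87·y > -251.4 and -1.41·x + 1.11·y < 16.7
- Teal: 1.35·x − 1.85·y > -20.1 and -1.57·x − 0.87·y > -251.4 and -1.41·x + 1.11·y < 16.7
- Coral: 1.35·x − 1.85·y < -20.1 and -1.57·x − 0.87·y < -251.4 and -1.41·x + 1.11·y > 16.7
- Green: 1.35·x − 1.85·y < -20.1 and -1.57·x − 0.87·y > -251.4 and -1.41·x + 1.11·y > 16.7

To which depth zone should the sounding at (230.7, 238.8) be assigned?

Cyan

1.35·230.7 − 1.85·238.8 = -130.335, which is < -20.1
-1.57·230.7 − 0.87·238.8 = -569.955, which is < -251.4
-1.41·230.7 + 1.11·238.8 = -60.219, which is < 16.7
This sign pattern matches Cyan.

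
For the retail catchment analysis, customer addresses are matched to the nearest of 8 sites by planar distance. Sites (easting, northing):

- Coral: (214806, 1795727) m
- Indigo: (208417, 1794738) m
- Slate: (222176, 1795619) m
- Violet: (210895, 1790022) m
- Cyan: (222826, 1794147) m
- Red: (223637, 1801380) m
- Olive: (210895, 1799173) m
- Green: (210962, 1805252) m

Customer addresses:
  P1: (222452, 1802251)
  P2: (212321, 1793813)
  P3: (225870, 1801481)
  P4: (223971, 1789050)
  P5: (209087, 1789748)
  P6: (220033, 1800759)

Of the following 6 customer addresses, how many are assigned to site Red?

3

P1 → Red
P2 → Coral
P3 → Red
P4 → Cyan
P5 → Violet
P6 → Red
3 of the 6 go to Red.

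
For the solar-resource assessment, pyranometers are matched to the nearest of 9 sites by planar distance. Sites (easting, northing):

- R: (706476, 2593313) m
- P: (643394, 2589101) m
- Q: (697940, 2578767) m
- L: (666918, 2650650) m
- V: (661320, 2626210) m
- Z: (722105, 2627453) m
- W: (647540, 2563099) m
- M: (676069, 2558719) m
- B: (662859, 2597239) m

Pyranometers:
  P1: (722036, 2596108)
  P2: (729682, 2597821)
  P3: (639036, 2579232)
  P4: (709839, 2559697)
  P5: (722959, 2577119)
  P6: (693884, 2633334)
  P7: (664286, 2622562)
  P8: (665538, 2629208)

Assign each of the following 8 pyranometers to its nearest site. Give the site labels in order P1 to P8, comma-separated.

R, R, P, Q, R, Z, V, V

P1 → R (d²=249925625.00)
P2 → R (d²=558840500.00)
P3 → P (d²=116389325.00)
P4 → Q (d²=505251101.00)
P5 → R (d²=533934925.00)
P6 → Z (d²=831011002.00)
P7 → V (d²=22105060.00)
P8 → V (d²=26779528.00)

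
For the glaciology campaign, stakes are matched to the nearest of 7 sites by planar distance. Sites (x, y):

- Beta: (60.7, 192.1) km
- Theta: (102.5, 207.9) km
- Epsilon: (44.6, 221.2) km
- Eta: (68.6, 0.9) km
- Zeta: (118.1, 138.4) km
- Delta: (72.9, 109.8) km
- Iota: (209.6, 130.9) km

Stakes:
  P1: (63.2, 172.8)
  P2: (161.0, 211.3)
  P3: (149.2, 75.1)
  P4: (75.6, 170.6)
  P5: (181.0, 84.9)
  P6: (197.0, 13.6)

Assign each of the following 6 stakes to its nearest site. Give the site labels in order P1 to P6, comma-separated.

P1 → Beta (d²=378.74)
P2 → Theta (d²=3433.81)
P3 → Zeta (d²=4974.10)
P4 → Beta (d²=684.26)
P5 → Iota (d²=2933.96)
P6 → Iota (d²=13918.05)

Beta, Theta, Zeta, Beta, Iota, Iota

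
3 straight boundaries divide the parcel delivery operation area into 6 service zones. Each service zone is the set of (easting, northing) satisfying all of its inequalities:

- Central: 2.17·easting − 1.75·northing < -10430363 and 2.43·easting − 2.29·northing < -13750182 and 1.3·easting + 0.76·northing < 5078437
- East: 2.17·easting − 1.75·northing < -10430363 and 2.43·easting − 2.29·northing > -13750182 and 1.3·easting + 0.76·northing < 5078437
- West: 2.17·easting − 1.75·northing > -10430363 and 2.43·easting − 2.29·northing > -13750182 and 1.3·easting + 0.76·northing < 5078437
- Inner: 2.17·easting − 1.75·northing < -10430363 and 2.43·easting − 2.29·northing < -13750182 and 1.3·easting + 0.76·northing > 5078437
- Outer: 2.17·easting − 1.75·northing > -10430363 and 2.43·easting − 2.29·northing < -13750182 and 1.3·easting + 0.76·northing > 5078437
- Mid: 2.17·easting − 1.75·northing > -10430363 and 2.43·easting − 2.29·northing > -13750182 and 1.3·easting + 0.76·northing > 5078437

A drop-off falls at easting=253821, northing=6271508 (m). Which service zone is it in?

2.17·253821 − 1.75·6271508 = -10424347.430, which is > -10430363
2.43·253821 − 2.29·6271508 = -13744968.290, which is > -13750182
1.3·253821 + 0.76·6271508 = 5096313.380, which is > 5078437
This sign pattern matches Mid.

Mid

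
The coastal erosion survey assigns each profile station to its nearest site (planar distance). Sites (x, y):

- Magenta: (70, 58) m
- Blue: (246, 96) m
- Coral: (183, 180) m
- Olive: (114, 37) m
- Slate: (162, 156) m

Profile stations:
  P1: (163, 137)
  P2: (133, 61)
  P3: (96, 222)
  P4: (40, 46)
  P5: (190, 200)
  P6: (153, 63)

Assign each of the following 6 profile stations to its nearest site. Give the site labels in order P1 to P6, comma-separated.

P1 → Slate (d²=362.00)
P2 → Olive (d²=937.00)
P3 → Slate (d²=8712.00)
P4 → Magenta (d²=1044.00)
P5 → Coral (d²=449.00)
P6 → Olive (d²=2197.00)

Slate, Olive, Slate, Magenta, Coral, Olive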